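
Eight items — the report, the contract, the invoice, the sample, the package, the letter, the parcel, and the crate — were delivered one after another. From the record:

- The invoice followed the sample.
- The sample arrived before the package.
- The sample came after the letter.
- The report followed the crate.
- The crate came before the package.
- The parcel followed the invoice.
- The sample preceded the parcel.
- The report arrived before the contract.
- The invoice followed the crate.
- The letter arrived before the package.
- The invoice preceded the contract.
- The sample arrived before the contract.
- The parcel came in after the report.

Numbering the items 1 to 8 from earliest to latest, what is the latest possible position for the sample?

The sample must come before the contract, the invoice, the package, and the parcel — 4 items forced after it.
Everything else can be placed before the sample in some valid order, so the sample can sit as late as position 8 − 4 = 4.

4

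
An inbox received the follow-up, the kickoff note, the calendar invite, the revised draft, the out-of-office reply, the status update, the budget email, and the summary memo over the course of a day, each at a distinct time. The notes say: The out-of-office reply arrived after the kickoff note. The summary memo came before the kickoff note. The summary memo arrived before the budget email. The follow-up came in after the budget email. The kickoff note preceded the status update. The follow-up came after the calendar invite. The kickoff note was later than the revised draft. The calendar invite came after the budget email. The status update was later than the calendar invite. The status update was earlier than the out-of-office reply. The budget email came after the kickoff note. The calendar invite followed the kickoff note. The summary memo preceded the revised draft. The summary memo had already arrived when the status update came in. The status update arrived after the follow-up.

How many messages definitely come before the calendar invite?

4

Directly stated before the calendar invite: the budget email and the kickoff note.
The revised draft reaches the calendar invite via the revised draft → the kickoff note → the calendar invite.
The summary memo reaches the calendar invite via the summary memo → the budget email → the calendar invite.
No chain forces the out-of-office reply (or any of the others) ahead of the calendar invite.
That's the budget email, the kickoff note, the revised draft, and the summary memo — 4 in all.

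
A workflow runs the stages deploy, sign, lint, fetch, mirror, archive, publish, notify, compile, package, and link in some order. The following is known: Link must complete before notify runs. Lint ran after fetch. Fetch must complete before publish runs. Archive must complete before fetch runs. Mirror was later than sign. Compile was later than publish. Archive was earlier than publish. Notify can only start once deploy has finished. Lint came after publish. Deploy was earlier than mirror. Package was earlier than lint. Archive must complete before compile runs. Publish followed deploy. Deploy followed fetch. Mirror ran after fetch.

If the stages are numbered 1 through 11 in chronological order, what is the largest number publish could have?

9

Publish must come before compile and lint — 2 stages forced after it.
Everything else can be placed before publish in some valid order, so publish can sit as late as position 11 − 2 = 9.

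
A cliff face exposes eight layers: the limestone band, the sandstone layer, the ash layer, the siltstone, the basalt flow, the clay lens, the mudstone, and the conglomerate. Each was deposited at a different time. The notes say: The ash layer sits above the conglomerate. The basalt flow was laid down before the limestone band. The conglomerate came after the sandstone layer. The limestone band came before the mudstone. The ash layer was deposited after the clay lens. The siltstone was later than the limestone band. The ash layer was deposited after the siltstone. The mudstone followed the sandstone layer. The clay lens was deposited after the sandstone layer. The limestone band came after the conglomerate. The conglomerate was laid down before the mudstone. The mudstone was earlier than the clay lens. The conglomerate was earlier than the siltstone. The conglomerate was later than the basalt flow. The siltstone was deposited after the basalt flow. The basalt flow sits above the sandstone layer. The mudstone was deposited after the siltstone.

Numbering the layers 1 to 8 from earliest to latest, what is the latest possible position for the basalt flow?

2

The basalt flow must come before the ash layer, the clay lens, the conglomerate, the limestone band, the mudstone, and the siltstone — 6 layers forced after it.
Everything else can be placed before the basalt flow in some valid order, so the basalt flow can sit as late as position 8 − 6 = 2.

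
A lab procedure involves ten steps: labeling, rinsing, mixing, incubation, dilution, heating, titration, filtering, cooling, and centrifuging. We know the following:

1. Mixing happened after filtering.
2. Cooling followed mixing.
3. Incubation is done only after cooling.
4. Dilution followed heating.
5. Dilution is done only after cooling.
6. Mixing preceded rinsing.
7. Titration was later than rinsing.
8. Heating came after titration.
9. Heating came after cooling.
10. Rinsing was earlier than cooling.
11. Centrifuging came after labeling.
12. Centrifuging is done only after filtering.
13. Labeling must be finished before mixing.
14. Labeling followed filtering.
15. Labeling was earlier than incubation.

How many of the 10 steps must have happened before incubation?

5

Directly stated before incubation: cooling and labeling.
Filtering reaches incubation via filtering → labeling → incubation.
Mixing reaches incubation via mixing → cooling → incubation.
Rinsing reaches incubation via rinsing → cooling → incubation.
No chain forces centrifuging (or any of the others) ahead of incubation.
That's cooling, filtering, labeling, mixing, and rinsing — 5 in all.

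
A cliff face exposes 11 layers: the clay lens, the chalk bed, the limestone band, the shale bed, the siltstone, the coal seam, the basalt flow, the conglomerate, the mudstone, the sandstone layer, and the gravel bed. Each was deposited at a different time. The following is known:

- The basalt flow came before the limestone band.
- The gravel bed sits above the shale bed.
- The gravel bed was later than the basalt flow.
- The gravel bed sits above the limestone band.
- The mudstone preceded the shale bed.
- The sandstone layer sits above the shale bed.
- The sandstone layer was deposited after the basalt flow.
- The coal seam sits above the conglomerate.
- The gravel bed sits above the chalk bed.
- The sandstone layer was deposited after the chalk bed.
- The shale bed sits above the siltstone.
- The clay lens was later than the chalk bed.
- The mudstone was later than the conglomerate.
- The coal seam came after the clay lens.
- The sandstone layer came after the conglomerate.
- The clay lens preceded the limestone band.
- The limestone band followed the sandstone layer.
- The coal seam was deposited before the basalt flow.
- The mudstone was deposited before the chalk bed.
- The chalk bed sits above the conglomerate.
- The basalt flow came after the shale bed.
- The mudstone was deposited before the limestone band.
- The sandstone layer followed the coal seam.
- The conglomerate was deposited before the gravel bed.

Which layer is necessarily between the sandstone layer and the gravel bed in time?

Tracing the constraints gives the sandstone layer → the limestone band → the gravel bed, so the limestone band sits after the sandstone layer and before the gravel bed.
No other layer is forced both after the sandstone layer and before the gravel bed.

the limestone band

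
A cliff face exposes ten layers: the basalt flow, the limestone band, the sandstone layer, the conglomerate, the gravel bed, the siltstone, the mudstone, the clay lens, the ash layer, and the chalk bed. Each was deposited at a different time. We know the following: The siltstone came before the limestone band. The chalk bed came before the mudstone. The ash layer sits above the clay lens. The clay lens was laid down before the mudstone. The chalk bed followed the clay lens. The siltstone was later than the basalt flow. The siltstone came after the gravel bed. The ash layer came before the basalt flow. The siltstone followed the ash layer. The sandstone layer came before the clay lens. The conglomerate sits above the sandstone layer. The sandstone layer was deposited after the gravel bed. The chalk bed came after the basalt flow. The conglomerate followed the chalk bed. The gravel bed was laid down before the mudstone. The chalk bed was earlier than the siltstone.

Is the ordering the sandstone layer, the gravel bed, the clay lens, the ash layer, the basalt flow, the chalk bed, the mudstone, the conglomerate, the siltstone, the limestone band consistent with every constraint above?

no

The constraints require the gravel bed before the sandstone layer, but in the proposed sequence the sandstone layer appears ahead of the gravel bed. That one violation is enough.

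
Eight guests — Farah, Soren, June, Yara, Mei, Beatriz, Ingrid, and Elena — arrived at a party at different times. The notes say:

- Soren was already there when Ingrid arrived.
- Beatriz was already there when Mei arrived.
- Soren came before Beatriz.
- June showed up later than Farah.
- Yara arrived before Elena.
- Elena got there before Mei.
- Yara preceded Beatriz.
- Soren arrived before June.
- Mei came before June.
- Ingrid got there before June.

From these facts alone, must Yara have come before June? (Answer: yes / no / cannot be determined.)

Chain the constraints: Yara → Beatriz → Mei → June. Each link is directly stated, so Yara comes before June.

yes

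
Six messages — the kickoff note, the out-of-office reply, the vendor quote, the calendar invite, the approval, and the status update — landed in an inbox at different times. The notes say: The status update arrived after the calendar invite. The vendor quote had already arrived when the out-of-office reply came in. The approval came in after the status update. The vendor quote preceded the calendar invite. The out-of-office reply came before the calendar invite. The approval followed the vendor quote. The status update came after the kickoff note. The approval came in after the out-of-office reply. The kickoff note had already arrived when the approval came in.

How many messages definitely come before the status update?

4

Directly stated before the status update: the calendar invite and the kickoff note.
The out-of-office reply reaches the status update via the out-of-office reply → the calendar invite → the status update.
The vendor quote reaches the status update via the vendor quote → the calendar invite → the status update.
That's the calendar invite, the kickoff note, the out-of-office reply, and the vendor quote — 4 in all.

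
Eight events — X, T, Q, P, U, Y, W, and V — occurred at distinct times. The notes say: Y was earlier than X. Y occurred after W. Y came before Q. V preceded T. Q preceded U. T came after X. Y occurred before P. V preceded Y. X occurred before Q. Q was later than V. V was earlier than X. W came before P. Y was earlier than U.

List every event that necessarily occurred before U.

Q, V, W, X, Y

Directly stated before U: Q and Y.
V reaches U via V → Q → U.
W reaches U via W → Y → U.
X reaches U via X → Q → U.
No chain forces P (or any of the others) ahead of U.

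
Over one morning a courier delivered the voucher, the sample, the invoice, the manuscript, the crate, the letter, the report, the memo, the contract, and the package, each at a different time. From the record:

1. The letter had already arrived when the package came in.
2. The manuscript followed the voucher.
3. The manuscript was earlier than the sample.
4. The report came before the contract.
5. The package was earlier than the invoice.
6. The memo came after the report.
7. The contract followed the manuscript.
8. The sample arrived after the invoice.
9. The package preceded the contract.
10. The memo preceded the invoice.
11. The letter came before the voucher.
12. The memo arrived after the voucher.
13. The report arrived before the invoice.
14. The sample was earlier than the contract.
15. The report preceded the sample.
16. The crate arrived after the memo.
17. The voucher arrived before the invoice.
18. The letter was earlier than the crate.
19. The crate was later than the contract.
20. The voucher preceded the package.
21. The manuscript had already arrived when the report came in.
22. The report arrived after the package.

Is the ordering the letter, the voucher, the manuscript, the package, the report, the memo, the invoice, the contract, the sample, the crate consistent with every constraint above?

no

The constraints require the sample before the contract, but in the proposed sequence the contract appears ahead of the sample. That one violation is enough.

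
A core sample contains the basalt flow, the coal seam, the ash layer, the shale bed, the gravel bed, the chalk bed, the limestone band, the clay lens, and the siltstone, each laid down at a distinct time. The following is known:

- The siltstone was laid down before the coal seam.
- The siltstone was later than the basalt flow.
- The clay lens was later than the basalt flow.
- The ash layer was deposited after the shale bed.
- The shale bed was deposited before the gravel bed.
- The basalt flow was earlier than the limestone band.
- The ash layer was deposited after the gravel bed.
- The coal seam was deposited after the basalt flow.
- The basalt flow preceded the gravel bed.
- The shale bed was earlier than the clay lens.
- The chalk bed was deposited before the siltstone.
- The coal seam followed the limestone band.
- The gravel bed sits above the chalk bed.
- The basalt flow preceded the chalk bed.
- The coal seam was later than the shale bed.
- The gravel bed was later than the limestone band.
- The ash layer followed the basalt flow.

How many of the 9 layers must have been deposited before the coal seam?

Directly stated before the coal seam: the basalt flow, the limestone band, the shale bed, and the siltstone.
The chalk bed reaches the coal seam via the chalk bed → the siltstone → the coal seam.
No chain forces the ash layer (or any of the others) ahead of the coal seam.
That's the basalt flow, the chalk bed, the limestone band, the shale bed, and the siltstone — 5 in all.

5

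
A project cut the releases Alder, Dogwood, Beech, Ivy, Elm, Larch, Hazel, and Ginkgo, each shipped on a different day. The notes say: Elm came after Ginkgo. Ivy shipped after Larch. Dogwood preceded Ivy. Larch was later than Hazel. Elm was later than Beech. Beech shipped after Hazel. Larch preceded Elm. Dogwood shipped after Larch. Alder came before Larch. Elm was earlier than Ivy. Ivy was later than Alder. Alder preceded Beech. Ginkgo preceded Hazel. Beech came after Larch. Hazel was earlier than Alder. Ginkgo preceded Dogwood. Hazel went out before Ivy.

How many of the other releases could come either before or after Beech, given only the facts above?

Forced before Beech: Alder, Ginkgo, Hazel, and Larch; forced after Beech: Elm and Ivy.
That leaves Dogwood with no forced order relative to Beech — 1.

1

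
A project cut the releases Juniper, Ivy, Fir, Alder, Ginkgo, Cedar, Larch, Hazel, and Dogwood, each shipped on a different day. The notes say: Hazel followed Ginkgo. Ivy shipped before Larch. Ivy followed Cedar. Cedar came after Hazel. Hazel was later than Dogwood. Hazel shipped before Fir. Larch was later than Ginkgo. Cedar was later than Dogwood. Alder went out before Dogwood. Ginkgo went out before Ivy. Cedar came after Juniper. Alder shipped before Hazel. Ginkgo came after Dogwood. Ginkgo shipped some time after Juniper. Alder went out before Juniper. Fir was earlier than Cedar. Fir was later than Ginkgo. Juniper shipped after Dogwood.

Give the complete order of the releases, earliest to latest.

The constraints fix every adjacent pair, so only one ordering works:
Alder → Dogwood → Juniper → Ginkgo → Hazel → Fir → Cedar → Ivy → Larch.

Alder, Dogwood, Juniper, Ginkgo, Hazel, Fir, Cedar, Ivy, Larch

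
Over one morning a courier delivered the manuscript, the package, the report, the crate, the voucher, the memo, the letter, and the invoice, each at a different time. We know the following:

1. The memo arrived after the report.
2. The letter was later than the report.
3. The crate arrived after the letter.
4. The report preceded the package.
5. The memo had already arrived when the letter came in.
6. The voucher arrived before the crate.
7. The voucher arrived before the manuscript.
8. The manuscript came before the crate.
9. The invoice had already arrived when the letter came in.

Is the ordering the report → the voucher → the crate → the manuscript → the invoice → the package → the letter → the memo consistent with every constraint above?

The constraints require the memo before the letter, but in the proposed sequence the letter appears ahead of the memo. That one violation is enough.

no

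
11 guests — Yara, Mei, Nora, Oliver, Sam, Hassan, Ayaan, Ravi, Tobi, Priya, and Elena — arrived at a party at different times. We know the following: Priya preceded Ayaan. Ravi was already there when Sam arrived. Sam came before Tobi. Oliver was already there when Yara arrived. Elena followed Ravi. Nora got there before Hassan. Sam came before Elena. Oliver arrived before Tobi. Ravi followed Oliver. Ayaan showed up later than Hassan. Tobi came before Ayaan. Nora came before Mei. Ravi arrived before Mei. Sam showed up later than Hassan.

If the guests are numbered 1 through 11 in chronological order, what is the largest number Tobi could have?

Tobi must come before Ayaan — 1 guest forced after them.
Everything else can be placed before Tobi in some valid order, so Tobi can sit as late as position 11 − 1 = 10.

10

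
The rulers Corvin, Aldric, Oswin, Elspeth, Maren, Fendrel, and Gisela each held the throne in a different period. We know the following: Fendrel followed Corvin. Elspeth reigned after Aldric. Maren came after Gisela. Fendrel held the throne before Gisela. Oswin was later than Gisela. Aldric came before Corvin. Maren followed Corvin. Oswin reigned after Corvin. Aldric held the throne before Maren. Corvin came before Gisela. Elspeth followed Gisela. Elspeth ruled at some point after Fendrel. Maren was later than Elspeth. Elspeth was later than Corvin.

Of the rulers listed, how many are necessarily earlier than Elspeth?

Directly stated before Elspeth: Aldric, Corvin, Fendrel, and Gisela.
No chain forces Maren (or any of the others) ahead of Elspeth.
That's Aldric, Corvin, Fendrel, and Gisela — 4 in all.

4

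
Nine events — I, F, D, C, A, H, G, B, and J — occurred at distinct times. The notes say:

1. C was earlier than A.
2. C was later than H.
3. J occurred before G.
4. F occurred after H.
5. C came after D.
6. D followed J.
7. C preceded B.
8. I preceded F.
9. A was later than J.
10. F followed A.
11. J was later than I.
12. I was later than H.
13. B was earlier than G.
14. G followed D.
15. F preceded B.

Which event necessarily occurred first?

H has a chain of constraints placing it before every other event, so H must be first.

H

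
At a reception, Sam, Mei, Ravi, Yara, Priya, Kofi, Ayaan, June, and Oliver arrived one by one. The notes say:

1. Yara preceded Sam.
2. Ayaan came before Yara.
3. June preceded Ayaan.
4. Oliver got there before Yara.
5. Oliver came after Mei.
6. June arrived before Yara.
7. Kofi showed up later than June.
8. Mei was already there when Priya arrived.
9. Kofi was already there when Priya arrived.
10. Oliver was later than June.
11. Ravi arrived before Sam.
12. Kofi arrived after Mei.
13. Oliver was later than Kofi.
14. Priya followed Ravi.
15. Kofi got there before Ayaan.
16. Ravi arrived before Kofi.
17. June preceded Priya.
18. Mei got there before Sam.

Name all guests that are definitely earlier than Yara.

Directly stated before Yara: Ayaan, June, and Oliver.
Kofi reaches Yara via Kofi → Oliver → Yara.
Mei reaches Yara via Mei → Oliver → Yara.
Ravi reaches Yara via Ravi → Kofi → Oliver → Yara.

Ayaan, June, Kofi, Mei, Oliver, Ravi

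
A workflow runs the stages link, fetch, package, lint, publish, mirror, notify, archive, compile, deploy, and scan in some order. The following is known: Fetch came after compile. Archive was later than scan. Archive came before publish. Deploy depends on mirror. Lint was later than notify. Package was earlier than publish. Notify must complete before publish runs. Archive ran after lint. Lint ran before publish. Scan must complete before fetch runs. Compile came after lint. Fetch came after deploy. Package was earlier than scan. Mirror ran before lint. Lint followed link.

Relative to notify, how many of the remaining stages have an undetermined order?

Forced after notify: archive, compile, fetch, lint, and publish.
That leaves deploy, link, mirror, package, and scan with no forced order relative to notify — 5.

5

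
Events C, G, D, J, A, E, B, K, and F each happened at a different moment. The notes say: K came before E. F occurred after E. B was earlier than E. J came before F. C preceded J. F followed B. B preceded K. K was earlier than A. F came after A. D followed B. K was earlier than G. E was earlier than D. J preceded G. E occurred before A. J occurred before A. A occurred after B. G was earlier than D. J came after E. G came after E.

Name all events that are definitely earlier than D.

Directly stated before D: B, E, and G.
C reaches D via C → J → G → D.
J reaches D via J → G → D.
K reaches D via K → G → D.

B, C, E, G, J, K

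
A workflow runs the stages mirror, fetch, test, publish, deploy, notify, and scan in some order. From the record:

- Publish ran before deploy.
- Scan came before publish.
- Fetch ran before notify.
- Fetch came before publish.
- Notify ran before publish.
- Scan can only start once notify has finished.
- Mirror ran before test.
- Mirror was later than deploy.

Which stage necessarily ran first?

fetch

Fetch has a chain of constraints placing it before every other stage, so fetch must be first.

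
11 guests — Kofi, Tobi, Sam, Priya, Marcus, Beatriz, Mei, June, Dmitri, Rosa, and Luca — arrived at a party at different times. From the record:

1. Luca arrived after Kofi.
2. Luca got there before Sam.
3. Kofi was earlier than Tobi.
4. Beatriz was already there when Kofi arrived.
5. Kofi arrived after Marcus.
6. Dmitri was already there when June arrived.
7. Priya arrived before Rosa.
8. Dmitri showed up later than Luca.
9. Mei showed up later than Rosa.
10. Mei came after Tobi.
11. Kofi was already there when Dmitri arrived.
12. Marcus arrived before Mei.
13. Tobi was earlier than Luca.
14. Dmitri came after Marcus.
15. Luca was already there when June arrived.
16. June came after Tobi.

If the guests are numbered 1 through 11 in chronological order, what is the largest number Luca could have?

8

Luca must come before Dmitri, June, and Sam — 3 guests forced after them.
Everything else can be placed before Luca in some valid order, so Luca can sit as late as position 11 − 3 = 8.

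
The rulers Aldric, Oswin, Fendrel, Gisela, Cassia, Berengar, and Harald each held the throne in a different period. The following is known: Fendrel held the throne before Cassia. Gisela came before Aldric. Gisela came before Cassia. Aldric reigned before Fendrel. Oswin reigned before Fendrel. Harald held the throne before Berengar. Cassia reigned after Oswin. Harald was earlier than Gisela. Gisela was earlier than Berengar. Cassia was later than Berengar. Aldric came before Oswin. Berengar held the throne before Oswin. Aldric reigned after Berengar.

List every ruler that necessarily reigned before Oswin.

Aldric, Berengar, Gisela, Harald

Directly stated before Oswin: Aldric and Berengar.
Gisela reaches Oswin via Gisela → Berengar → Oswin.
Harald reaches Oswin via Harald → Berengar → Oswin.
No chain forces Cassia (or any of the others) ahead of Oswin.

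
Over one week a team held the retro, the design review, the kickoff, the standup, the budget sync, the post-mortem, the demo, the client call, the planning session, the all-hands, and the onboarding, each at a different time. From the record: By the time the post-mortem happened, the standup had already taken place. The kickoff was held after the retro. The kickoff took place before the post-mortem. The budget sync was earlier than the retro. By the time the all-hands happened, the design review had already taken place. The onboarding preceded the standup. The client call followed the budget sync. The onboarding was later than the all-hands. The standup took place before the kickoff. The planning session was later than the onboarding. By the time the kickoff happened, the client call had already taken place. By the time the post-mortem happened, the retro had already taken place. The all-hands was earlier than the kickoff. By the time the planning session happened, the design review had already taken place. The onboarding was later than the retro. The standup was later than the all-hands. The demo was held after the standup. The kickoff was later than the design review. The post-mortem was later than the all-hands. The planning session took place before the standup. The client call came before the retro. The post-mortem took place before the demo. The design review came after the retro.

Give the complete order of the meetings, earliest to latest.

the budget sync, the client call, the retro, the design review, the all-hands, the onboarding, the planning session, the standup, the kickoff, the post-mortem, the demo

The constraints fix every adjacent pair, so only one ordering works:
the budget sync → the client call → the retro → the design review → the all-hands → the onboarding → the planning session → the standup → the kickoff → the post-mortem → the demo.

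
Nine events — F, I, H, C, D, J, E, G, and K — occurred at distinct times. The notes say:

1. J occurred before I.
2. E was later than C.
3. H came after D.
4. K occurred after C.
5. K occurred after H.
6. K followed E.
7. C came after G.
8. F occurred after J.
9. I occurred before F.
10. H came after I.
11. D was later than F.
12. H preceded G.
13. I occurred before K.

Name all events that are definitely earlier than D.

F, I, J

Directly stated before D: F.
I reaches D via I → F → D.
J reaches D via J → F → D.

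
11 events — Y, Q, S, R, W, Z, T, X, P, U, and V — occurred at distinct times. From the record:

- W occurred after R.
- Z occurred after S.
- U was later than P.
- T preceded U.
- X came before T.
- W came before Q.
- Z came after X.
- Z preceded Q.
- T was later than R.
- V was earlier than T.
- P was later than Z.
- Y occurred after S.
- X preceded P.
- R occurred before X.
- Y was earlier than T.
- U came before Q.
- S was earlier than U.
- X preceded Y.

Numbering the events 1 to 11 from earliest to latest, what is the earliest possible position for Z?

4

R, S, and X must all come before Z — 3 forced predecessors.
Nothing else is forced ahead of Z, so its earliest slot is position 3 + 1 = 4.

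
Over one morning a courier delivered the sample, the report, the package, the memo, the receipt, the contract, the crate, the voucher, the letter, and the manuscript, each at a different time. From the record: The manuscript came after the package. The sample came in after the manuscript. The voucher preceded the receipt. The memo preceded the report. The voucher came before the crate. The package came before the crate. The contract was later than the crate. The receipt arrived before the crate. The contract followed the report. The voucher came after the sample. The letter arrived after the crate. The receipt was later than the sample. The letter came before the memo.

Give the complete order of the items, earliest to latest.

The constraints fix every adjacent pair, so only one ordering works:
the package → the manuscript → the sample → the voucher → the receipt → the crate → the letter → the memo → the report → the contract.

the package, the manuscript, the sample, the voucher, the receipt, the crate, the letter, the memo, the report, the contract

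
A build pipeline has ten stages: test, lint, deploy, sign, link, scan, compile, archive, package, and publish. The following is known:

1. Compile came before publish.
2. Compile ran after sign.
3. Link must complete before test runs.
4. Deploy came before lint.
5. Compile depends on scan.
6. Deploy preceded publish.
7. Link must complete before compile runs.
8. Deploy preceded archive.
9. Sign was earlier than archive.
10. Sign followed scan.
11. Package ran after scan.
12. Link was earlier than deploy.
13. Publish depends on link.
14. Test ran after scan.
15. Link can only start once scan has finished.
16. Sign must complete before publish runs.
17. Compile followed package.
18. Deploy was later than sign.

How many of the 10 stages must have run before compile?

4

Directly stated before compile: link, package, scan, and sign.
That's link, package, scan, and sign — 4 in all.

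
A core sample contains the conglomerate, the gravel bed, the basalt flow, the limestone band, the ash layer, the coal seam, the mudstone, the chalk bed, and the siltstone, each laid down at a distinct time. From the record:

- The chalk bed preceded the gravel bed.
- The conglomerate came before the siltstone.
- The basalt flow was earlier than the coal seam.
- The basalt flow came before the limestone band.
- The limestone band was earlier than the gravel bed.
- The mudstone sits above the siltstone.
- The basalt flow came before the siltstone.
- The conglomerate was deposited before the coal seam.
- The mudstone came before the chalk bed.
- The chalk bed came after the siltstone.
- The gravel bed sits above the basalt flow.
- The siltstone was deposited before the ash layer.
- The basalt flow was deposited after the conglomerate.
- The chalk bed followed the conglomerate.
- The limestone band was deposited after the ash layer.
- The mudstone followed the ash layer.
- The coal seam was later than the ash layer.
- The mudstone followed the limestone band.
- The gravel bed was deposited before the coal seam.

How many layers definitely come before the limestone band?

4

Directly stated before the limestone band: the ash layer and the basalt flow.
The conglomerate reaches the limestone band via the conglomerate → the basalt flow → the limestone band.
The siltstone reaches the limestone band via the siltstone → the ash layer → the limestone band.
That's the ash layer, the basalt flow, the conglomerate, and the siltstone — 4 in all.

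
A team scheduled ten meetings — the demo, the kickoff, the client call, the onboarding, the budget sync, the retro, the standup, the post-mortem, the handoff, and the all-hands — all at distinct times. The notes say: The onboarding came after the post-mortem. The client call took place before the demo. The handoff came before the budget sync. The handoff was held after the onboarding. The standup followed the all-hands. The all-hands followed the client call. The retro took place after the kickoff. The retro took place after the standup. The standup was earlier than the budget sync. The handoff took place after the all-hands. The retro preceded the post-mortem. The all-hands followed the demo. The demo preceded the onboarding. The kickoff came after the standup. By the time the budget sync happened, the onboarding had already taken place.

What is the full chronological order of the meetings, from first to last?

the client call, the demo, the all-hands, the standup, the kickoff, the retro, the post-mortem, the onboarding, the handoff, the budget sync

The constraints fix every adjacent pair, so only one ordering works:
the client call → the demo → the all-hands → the standup → the kickoff → the retro → the post-mortem → the onboarding → the handoff → the budget sync.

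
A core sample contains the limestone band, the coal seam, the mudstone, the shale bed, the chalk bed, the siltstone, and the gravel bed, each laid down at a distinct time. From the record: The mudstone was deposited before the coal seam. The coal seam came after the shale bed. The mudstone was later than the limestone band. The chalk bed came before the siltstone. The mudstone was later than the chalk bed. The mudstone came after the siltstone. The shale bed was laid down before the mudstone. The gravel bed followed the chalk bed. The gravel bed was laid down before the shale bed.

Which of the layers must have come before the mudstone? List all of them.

the chalk bed, the gravel bed, the limestone band, the shale bed, the siltstone

Directly stated before the mudstone: the chalk bed, the limestone band, the shale bed, and the siltstone.
The gravel bed reaches the mudstone via the gravel bed → the shale bed → the mudstone.
No chain forces the coal seam ahead of the mudstone.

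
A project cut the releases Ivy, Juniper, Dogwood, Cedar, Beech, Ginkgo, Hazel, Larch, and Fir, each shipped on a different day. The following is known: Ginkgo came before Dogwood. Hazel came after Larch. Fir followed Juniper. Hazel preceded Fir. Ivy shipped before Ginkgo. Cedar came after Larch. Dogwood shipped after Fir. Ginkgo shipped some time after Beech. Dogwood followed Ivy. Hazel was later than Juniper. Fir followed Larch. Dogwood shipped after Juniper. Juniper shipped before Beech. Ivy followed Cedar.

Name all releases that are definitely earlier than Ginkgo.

Directly stated before Ginkgo: Beech and Ivy.
Cedar reaches Ginkgo via Cedar → Ivy → Ginkgo.
Juniper reaches Ginkgo via Juniper → Beech → Ginkgo.
Larch reaches Ginkgo via Larch → Cedar → Ivy → Ginkgo.
No chain forces Hazel (or any of the others) ahead of Ginkgo.

Beech, Cedar, Ivy, Juniper, Larch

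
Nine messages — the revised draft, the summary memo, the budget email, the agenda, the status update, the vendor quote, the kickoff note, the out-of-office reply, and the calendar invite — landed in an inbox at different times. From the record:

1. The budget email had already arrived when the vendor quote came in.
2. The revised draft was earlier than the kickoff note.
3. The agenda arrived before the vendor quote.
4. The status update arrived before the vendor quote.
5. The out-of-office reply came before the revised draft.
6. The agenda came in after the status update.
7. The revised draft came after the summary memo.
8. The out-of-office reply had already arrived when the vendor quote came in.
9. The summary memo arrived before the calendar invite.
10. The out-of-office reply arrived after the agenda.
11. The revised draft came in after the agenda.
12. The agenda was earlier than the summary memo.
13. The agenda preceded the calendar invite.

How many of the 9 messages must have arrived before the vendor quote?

Directly stated before the vendor quote: the agenda, the budget email, the out-of-office reply, and the status update.
That's the agenda, the budget email, the out-of-office reply, and the status update — 4 in all.

4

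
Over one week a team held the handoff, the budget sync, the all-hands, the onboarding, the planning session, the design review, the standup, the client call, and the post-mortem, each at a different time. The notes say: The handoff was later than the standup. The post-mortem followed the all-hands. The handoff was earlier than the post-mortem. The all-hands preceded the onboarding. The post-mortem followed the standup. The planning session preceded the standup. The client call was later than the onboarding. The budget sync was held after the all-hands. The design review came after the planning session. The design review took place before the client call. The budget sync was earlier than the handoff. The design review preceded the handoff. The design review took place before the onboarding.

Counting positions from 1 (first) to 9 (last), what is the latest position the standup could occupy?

The standup must come before the handoff and the post-mortem — 2 meetings forced after it.
Everything else can be placed before the standup in some valid order, so the standup can sit as late as position 9 − 2 = 7.

7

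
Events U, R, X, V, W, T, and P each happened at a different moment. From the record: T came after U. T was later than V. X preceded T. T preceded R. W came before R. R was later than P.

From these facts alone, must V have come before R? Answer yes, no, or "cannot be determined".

Chain the constraints: V → T → R. Each link is directly stated, so V comes before R.

yes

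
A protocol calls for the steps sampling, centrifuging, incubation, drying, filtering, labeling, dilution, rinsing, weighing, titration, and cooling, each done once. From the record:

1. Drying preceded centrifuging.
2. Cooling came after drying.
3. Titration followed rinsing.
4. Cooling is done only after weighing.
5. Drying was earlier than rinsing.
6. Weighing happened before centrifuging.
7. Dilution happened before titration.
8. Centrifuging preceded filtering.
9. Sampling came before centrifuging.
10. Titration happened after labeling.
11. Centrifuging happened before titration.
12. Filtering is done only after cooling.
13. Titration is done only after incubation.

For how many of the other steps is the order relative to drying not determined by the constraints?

Forced after drying: centrifuging, cooling, filtering, rinsing, and titration.
That leaves dilution, incubation, labeling, sampling, and weighing with no forced order relative to drying — 5.

5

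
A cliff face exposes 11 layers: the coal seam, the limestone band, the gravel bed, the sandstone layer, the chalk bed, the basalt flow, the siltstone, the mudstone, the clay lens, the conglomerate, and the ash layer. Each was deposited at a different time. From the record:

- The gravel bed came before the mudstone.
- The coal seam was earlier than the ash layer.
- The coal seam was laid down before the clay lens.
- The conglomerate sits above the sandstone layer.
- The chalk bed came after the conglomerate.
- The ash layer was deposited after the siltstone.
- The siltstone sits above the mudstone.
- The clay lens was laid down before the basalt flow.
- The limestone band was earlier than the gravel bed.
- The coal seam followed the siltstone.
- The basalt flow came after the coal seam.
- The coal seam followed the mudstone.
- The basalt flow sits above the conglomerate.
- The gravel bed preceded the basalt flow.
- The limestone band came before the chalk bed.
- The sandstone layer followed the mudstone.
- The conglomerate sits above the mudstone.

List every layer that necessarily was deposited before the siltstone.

the gravel bed, the limestone band, the mudstone

Directly stated before the siltstone: the mudstone.
The gravel bed reaches the siltstone via the gravel bed → the mudstone → the siltstone.
The limestone band reaches the siltstone via the limestone band → the gravel bed → the mudstone → the siltstone.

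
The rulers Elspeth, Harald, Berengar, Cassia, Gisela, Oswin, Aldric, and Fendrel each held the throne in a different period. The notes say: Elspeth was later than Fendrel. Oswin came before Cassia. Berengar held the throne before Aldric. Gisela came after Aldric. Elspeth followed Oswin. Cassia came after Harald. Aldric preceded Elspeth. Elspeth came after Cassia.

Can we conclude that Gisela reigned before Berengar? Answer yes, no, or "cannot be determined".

Tracing the constraints gives Berengar → Aldric → Gisela, so Berengar must come before Gisela.
That means Gisela cannot be before Berengar.

no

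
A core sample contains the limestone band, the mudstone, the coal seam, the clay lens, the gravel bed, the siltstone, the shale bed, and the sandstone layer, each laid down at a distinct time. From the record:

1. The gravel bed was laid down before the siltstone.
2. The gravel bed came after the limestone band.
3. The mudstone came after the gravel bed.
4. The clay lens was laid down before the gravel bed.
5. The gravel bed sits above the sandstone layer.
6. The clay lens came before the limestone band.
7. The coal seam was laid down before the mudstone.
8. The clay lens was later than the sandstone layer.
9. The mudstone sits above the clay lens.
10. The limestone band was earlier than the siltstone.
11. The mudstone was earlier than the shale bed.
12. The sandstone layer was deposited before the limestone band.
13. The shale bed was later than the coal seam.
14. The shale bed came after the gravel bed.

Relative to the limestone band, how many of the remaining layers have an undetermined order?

Forced before the limestone band: the clay lens and the sandstone layer; forced after the limestone band: the gravel bed, the mudstone, the shale bed, and the siltstone.
That leaves the coal seam with no forced order relative to the limestone band — 1.

1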